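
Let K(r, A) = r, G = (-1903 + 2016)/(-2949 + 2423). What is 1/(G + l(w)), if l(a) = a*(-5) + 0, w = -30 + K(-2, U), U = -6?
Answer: 526/84047 ≈ 0.0062584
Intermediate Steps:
G = -113/526 (G = 113/(-526) = 113*(-1/526) = -113/526 ≈ -0.21483)
w = -32 (w = -30 - 2 = -32)
l(a) = -5*a (l(a) = -5*a + 0 = -5*a)
1/(G + l(w)) = 1/(-113/526 - 5*(-32)) = 1/(-113/526 + 160) = 1/(84047/526) = 526/84047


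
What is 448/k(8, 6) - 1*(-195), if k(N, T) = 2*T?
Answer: 697/3 ≈ 232.33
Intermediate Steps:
448/k(8, 6) - 1*(-195) = 448/((2*6)) - 1*(-195) = 448/12 + 195 = 448*(1/12) + 195 = 112/3 + 195 = 697/3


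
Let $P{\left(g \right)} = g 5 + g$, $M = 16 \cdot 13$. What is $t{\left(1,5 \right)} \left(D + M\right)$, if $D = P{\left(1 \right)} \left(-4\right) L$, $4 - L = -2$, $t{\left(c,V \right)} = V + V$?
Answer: $640$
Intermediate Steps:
$M = 208$
$t{\left(c,V \right)} = 2 V$
$L = 6$ ($L = 4 - -2 = 4 + 2 = 6$)
$P{\left(g \right)} = 6 g$ ($P{\left(g \right)} = 5 g + g = 6 g$)
$D = -144$ ($D = 6 \cdot 1 \left(-4\right) 6 = 6 \left(-4\right) 6 = \left(-24\right) 6 = -144$)
$t{\left(1,5 \right)} \left(D + M\right) = 2 \cdot 5 \left(-144 + 208\right) = 10 \cdot 64 = 640$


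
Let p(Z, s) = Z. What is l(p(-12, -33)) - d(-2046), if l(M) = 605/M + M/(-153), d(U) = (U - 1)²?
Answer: -284937635/68 ≈ -4.1903e+6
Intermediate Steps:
d(U) = (-1 + U)²
l(M) = 605/M - M/153 (l(M) = 605/M + M*(-1/153) = 605/M - M/153)
l(p(-12, -33)) - d(-2046) = (605/(-12) - 1/153*(-12)) - (-1 - 2046)² = (605*(-1/12) + 4/51) - 1*(-2047)² = (-605/12 + 4/51) - 1*4190209 = -3423/68 - 4190209 = -284937635/68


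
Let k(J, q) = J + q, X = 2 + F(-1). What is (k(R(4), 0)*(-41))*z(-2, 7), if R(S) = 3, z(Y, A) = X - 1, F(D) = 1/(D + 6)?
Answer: -738/5 ≈ -147.60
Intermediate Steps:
F(D) = 1/(6 + D)
X = 11/5 (X = 2 + 1/(6 - 1) = 2 + 1/5 = 2 + ⅕ = 11/5 ≈ 2.2000)
z(Y, A) = 6/5 (z(Y, A) = 11/5 - 1 = 6/5)
(k(R(4), 0)*(-41))*z(-2, 7) = ((3 + 0)*(-41))*(6/5) = (3*(-41))*(6/5) = -123*6/5 = -738/5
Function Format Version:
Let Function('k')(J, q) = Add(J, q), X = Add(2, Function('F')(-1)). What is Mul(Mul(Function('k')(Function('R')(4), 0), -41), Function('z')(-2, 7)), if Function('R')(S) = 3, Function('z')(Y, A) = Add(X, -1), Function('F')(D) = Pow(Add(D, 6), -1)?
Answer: Rational(-738, 5) ≈ -147.60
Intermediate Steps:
Function('F')(D) = Pow(Add(6, D), -1)
X = Rational(11, 5) (X = Add(2, Pow(Add(6, -1), -1)) = Add(2, Pow(5, -1)) = Add(2, Rational(1, 5)) = Rational(11, 5) ≈ 2.2000)
Function('z')(Y, A) = Rational(6, 5) (Function('z')(Y, A) = Add(Rational(11, 5), -1) = Rational(6, 5))
Mul(Mul(Function('k')(Function('R')(4), 0), -41), Function('z')(-2, 7)) = Mul(Mul(Add(3, 0), -41), Rational(6, 5)) = Mul(Mul(3, -41), Rational(6, 5)) = Mul(-123, Rational(6, 5)) = Rational(-738, 5)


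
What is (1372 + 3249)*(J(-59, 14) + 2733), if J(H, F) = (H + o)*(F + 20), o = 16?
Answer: 5873291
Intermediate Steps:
J(H, F) = (16 + H)*(20 + F) (J(H, F) = (H + 16)*(F + 20) = (16 + H)*(20 + F))
(1372 + 3249)*(J(-59, 14) + 2733) = (1372 + 3249)*((320 + 16*14 + 20*(-59) + 14*(-59)) + 2733) = 4621*((320 + 224 - 1180 - 826) + 2733) = 4621*(-1462 + 2733) = 4621*1271 = 5873291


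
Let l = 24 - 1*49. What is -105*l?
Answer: 2625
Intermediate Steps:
l = -25 (l = 24 - 49 = -25)
-105*l = -105*(-25) = 2625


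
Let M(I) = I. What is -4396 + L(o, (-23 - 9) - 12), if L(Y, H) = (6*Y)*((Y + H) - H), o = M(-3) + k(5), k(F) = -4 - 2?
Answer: -3910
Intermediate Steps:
k(F) = -6
o = -9 (o = -3 - 6 = -9)
L(Y, H) = 6*Y² (L(Y, H) = (6*Y)*((H + Y) - H) = (6*Y)*Y = 6*Y²)
-4396 + L(o, (-23 - 9) - 12) = -4396 + 6*(-9)² = -4396 + 6*81 = -4396 + 486 = -3910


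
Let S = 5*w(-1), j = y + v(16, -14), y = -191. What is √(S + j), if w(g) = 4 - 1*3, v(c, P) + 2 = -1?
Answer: 3*I*√21 ≈ 13.748*I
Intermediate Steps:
v(c, P) = -3 (v(c, P) = -2 - 1 = -3)
w(g) = 1 (w(g) = 4 - 3 = 1)
j = -194 (j = -191 - 3 = -194)
S = 5 (S = 5*1 = 5)
√(S + j) = √(5 - 194) = √(-189) = 3*I*√21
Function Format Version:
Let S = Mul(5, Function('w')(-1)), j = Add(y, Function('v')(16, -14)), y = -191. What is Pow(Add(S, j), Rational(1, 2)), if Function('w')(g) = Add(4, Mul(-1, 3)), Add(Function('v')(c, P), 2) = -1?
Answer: Mul(3, I, Pow(21, Rational(1, 2))) ≈ Mul(13.748, I)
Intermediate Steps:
Function('v')(c, P) = -3 (Function('v')(c, P) = Add(-2, -1) = -3)
Function('w')(g) = 1 (Function('w')(g) = Add(4, -3) = 1)
j = -194 (j = Add(-191, -3) = -194)
S = 5 (S = Mul(5, 1) = 5)
Pow(Add(S, j), Rational(1, 2)) = Pow(Add(5, -194), Rational(1, 2)) = Pow(-189, Rational(1, 2)) = Mul(3, I, Pow(21, Rational(1, 2)))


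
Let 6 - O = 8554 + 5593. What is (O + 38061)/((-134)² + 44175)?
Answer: 23920/62131 ≈ 0.38499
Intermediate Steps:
O = -14141 (O = 6 - (8554 + 5593) = 6 - 1*14147 = 6 - 14147 = -14141)
(O + 38061)/((-134)² + 44175) = (-14141 + 38061)/((-134)² + 44175) = 23920/(17956 + 44175) = 23920/62131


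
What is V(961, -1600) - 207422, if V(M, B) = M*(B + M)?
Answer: -821501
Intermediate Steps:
V(961, -1600) - 207422 = 961*(-1600 + 961) - 207422 = 961*(-639) - 207422 = -614079 - 207422 = -821501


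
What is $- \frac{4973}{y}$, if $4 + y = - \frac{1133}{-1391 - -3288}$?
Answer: $\frac{9433781}{8721} \approx 1081.7$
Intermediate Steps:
$y = - \frac{8721}{1897}$ ($y = -4 - \frac{1133}{-1391 - -3288} = -4 - \frac{1133}{-1391 + 3288} = -4 - \frac{1133}{1897} = - \frac{8721}{1897} \approx -4.5973$)
$- \frac{4973}{y} = - \frac{4973}{- \frac{8721}{1897}} = \left(-4973\right) \left(- \frac{1897}{8721}\right) = \frac{9433781}{8721}$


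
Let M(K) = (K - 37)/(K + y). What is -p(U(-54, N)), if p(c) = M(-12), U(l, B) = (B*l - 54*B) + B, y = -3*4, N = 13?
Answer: -49/24 ≈ -2.0417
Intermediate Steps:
y = -12
U(l, B) = -53*B + B*l (U(l, B) = (-54*B + B*l) + B = -53*B + B*l)
M(K) = (-37 + K)/(-12 + K) (M(K) = (K - 37)/(K - 12) = (-37 + K)/(-12 + K))
p(c) = 49/24 (p(c) = (-37 - 12)/(-12 - 12) = -49/(-24) = -1/24*(-49) = 49/24)
-p(U(-54, N)) = -1*49/24 = -49/24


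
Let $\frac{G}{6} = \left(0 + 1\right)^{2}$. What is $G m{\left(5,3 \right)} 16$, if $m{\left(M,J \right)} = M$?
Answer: $480$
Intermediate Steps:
$G = 6$ ($G = 6 \left(0 + 1\right)^{2} = 6 \cdot 1^{2} = 6 \cdot 1 = 6$)
$G m{\left(5,3 \right)} 16 = 6 \cdot 5 \cdot 16 = 30 \cdot 16 = 480$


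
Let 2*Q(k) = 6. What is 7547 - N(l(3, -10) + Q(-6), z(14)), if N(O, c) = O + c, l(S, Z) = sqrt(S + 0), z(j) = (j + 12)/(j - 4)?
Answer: 37707/5 - sqrt(3) ≈ 7539.7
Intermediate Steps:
Q(k) = 3 (Q(k) = (1/2)*6 = 3)
z(j) = (12 + j)/(-4 + j)
l(S, Z) = sqrt(S)
7547 - N(l(3, -10) + Q(-6), z(14)) = 7547 - ((sqrt(3) + 3) + (12 + 14)/(-4 + 14)) = 7547 - ((3 + sqrt(3)) + 26/10) = 7547 - ((3 + sqrt(3)) + (1/10)*26) = 7547 - ((3 + sqrt(3)) + 13/5) = 7547 - (28/5 + sqrt(3)) = 7547 + (-28/5 - sqrt(3)) = 37707/5 - sqrt(3)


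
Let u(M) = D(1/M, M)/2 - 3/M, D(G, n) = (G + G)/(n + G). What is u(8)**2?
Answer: 34969/270400 ≈ 0.12932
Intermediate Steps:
D(G, n) = 2*G/(G + n) (D(G, n) = (2*G)/(G + n) = 2*G/(G + n))
u(M) = -3/M + 1/(M*(M + 1/M)) (u(M) = (2*(1/M)/(1/M + M))/2 - 3/M = (2/(M*(1/M + M)))*(1/2) - 3/M = (2/(M*(M + 1/M)))*(1/2) - 3/M = 1/(M*(M + 1/M)) - 3/M = -3/M + 1/(M*(M + 1/M)))
u(8)**2 = ((-3 + 8 - 3*8**2)/(8 + 8**3))**2 = ((-3 + 8 - 3*64)/(8 + 512))**2 = ((-3 + 8 - 192)/520)**2 = ((1/520)*(-187))**2 = (-187/520)**2 = 34969/270400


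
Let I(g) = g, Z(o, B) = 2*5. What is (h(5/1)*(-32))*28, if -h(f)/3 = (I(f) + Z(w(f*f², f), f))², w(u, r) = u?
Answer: 604800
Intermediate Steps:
Z(o, B) = 10
h(f) = -3*(10 + f)² (h(f) = -3*(f + 10)² = -3*(10 + f)²)
(h(5/1)*(-32))*28 = (-3*(10 + 5/1)²*(-32))*28 = (-3*(10 + 5*1)²*(-32))*28 = (-3*(10 + 5)²*(-32))*28 = (-3*15²*(-32))*28 = (-3*225*(-32))*28 = -675*(-32)*28 = 21600*28 = 604800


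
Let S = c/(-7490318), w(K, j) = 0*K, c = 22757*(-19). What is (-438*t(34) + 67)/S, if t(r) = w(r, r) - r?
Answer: 16006809566/61769 ≈ 2.5914e+5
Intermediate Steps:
c = -432383
w(K, j) = 0
t(r) = -r (t(r) = 0 - r = -r)
S = 432383/7490318 (S = -432383/(-7490318) = -432383*(-1/7490318) = 432383/7490318 ≈ 0.057726)
(-438*t(34) + 67)/S = (-(-438)*34 + 67)/(432383/7490318) = (-438*(-34) + 67)*(7490318/432383) = (14892 + 67)*(7490318/432383) = 14959*(7490318/432383) = 16006809566/61769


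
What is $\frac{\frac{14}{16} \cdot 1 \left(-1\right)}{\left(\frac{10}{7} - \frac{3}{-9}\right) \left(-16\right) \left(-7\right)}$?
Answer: $- \frac{21}{4736} \approx -0.0044341$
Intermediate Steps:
$\frac{\frac{14}{16} \cdot 1 \left(-1\right)}{\left(\frac{10}{7} - \frac{3}{-9}\right) \left(-16\right) \left(-7\right)} = \frac{14 \cdot \frac{1}{16} \cdot 1 \left(-1\right)}{\left(10 \cdot \frac{1}{7} - - \frac{1}{3}\right) \left(-16\right) \left(-7\right)} = \frac{\frac{7}{8} \cdot 1 \left(-1\right)}{\left(\frac{10}{7} + \frac{1}{3}\right) \left(-16\right) \left(-7\right)} = \frac{\frac{7}{8} \left(-1\right)}{\frac{37}{21} \left(-16\right) \left(-7\right)} = - \frac{7}{8 \left(\left(- \frac{592}{21}\right) \left(-7\right)\right)} = - \frac{7}{8 \cdot \frac{592}{3}} = \left(- \frac{7}{8}\right) \frac{3}{592} = - \frac{21}{4736}$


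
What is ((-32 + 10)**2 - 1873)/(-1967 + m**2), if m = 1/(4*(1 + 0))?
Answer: 22224/31471 ≈ 0.70617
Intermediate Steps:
m = 1/4 (m = 1/(4*1) = 1/4 ≈ 0.25000)
((-32 + 10)**2 - 1873)/(-1967 + m**2) = ((-32 + 10)**2 - 1873)/(-1967 + (1/4)**2) = ((-22)**2 - 1873)/(-1967 + 1/16) = (484 - 1873)/(-31471/16) = -1389*(-16/31471) = 22224/31471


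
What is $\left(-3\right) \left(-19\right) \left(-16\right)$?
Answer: $-912$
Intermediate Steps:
$\left(-3\right) \left(-19\right) \left(-16\right) = 57 \left(-16\right) = -912$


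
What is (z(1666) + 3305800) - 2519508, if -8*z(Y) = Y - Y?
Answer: 786292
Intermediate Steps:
z(Y) = 0 (z(Y) = -(Y - Y)/8 = -⅛*0 = 0)
(z(1666) + 3305800) - 2519508 = (0 + 3305800) - 2519508 = 3305800 - 2519508 = 786292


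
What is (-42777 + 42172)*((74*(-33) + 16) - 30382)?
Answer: 19848840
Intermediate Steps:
(-42777 + 42172)*((74*(-33) + 16) - 30382) = -605*((-2442 + 16) - 30382) = -605*(-2426 - 30382) = -605*(-32808) = 19848840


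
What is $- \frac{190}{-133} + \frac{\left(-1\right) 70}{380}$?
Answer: $\frac{331}{266} \approx 1.2444$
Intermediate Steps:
$- \frac{190}{-133} + \frac{\left(-1\right) 70}{380} = \left(-190\right) \left(- \frac{1}{133}\right) - \frac{7}{38} = \frac{10}{7} - \frac{7}{38} = \frac{331}{266}$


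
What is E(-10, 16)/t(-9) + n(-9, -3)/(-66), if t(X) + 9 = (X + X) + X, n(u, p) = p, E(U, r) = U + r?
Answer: -4/33 ≈ -0.12121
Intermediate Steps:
t(X) = -9 + 3*X (t(X) = -9 + ((X + X) + X) = -9 + (2*X + X) = -9 + 3*X)
E(-10, 16)/t(-9) + n(-9, -3)/(-66) = (-10 + 16)/(-9 + 3*(-9)) - 3/(-66) = 6/(-9 - 27) - 3*(-1/66) = 6/(-36) + 1/22 = 6*(-1/36) + 1/22 = -⅙ + 1/22 = -4/33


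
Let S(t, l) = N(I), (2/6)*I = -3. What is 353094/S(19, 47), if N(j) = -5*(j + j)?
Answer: 58849/15 ≈ 3923.3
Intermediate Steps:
I = -9 (I = 3*(-3) = -9)
N(j) = -10*j
S(t, l) = 90 (S(t, l) = -10*(-9) = 90)
353094/S(19, 47) = 353094/90 = 353094*(1/90) = 58849/15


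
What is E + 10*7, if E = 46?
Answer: 116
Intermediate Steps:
E + 10*7 = 46 + 10*7 = 46 + 70 = 116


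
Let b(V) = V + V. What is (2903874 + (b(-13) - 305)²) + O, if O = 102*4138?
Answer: 3435511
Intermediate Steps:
b(V) = 2*V
O = 422076
(2903874 + (b(-13) - 305)²) + O = (2903874 + (2*(-13) - 305)²) + 422076 = (2903874 + (-26 - 305)²) + 422076 = (2903874 + (-331)²) + 422076 = (2903874 + 109561) + 422076 = 3013435 + 422076 = 3435511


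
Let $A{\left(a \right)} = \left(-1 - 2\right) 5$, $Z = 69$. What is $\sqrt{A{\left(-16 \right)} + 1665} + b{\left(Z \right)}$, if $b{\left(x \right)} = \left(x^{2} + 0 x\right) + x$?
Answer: $4830 + 5 \sqrt{66} \approx 4870.6$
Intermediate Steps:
$A{\left(a \right)} = -15$ ($A{\left(a \right)} = \left(-3\right) 5 = -15$)
$b{\left(x \right)} = x + x^{2}$ ($b{\left(x \right)} = \left(x^{2} + 0\right) + x = x^{2} + x = x + x^{2}$)
$\sqrt{A{\left(-16 \right)} + 1665} + b{\left(Z \right)} = \sqrt{-15 + 1665} + 69 \left(1 + 69\right) = \sqrt{1650} + 69 \cdot 70 = 5 \sqrt{66} + 4830 = 4830 + 5 \sqrt{66}$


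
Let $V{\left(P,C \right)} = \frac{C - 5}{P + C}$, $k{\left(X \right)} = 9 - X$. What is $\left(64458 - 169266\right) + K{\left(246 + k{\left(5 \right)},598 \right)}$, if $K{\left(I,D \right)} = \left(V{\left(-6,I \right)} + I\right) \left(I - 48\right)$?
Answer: $- \frac{6600831}{122} \approx -54105.0$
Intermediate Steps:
$V{\left(P,C \right)} = \frac{-5 + C}{C + P}$
$K{\left(I,D \right)} = \left(-48 + I\right) \left(I + \frac{-5 + I}{-6 + I}\right)$ ($K{\left(I,D \right)} = \left(\frac{-5 + I}{I - 6} + I\right) \left(I - 48\right) = \left(\frac{-5 + I}{-6 + I} + I\right) \left(-48 + I\right) = \left(I + \frac{-5 + I}{-6 + I}\right) \left(-48 + I\right) = \left(-48 + I\right) \left(I + \frac{-5 + I}{-6 + I}\right)$)
$\left(64458 - 169266\right) + K{\left(246 + k{\left(5 \right)},598 \right)} = \left(64458 - 169266\right) + \frac{240 + \left(246 + \left(9 - 5\right)\right)^{3} - 53 \left(246 + \left(9 - 5\right)\right)^{2} + 235 \left(246 + \left(9 - 5\right)\right)}{-6 + \left(246 + \left(9 - 5\right)\right)} = -104808 + \frac{240 + \left(246 + 4\right)^{3} - 53 \left(246 + 4\right)^{2} + 235 \left(246 + 4\right)}{-6 + \left(246 + 4\right)} = -104808 + \frac{240 + 250^{3} - 53 \cdot 250^{2} + 235 \cdot 250}{-6 + 250} = -104808 + \frac{240 + 15625000 - 3312500 + 58750}{244} = -104808 + \frac{1}{244} \cdot 12371490 = -104808 + \frac{6185745}{122} = - \frac{6600831}{122}$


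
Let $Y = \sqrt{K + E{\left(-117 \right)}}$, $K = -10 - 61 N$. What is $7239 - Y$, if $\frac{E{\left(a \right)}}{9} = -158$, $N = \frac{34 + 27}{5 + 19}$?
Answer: $7239 - \frac{i \sqrt{228534}}{12} \approx 7239.0 - 39.838 i$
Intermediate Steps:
$N = \frac{61}{24} \approx 2.5417$
$E{\left(a \right)} = -1422$ ($E{\left(a \right)} = 9 \left(-158\right) = -1422$)
$K = - \frac{3961}{24}$ ($K = -10 - \frac{3721}{24} = - \frac{3961}{24} \approx -165.04$)
$Y = \frac{i \sqrt{228534}}{12}$ ($Y = \sqrt{- \frac{3961}{24} - 1422} = \sqrt{- \frac{38089}{24}} = \frac{i \sqrt{228534}}{12} \approx 39.838 i$)
$7239 - Y = 7239 - \frac{i \sqrt{228534}}{12}$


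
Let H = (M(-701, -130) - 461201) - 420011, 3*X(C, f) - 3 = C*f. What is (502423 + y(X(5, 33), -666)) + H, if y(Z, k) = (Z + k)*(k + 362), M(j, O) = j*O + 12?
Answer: -102207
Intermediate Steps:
X(C, f) = 1 + C*f/3 (X(C, f) = 1 + (C*f)/3 = 1 + C*f/3)
M(j, O) = 12 + O*j (M(j, O) = O*j + 12 = 12 + O*j)
y(Z, k) = (362 + k)*(Z + k) (y(Z, k) = (Z + k)*(362 + k) = (362 + k)*(Z + k))
H = -790070 (H = ((12 - 130*(-701)) - 461201) - 420011 = ((12 + 91130) - 461201) - 420011 = (91142 - 461201) - 420011 = -370059 - 420011 = -790070)
(502423 + y(X(5, 33), -666)) + H = (502423 + ((-666)**2 + 362*(1 + (1/3)*5*33) + 362*(-666) + (1 + (1/3)*5*33)*(-666))) - 790070 = (502423 + (443556 + 362*(1 + 55) - 241092 + (1 + 55)*(-666))) - 790070 = (502423 + (443556 + 362*56 - 241092 + 56*(-666))) - 790070 = (502423 + (443556 + 20272 - 241092 - 37296)) - 790070 = (502423 + 185440) - 790070 = 687863 - 790070 = -102207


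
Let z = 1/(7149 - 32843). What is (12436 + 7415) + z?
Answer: 510051593/25694 ≈ 19851.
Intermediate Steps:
z = -1/25694 (z = 1/(-25694) = -1/25694 ≈ -3.8920e-5)
(12436 + 7415) + z = (12436 + 7415) - 1/25694 = 19851 - 1/25694 = 510051593/25694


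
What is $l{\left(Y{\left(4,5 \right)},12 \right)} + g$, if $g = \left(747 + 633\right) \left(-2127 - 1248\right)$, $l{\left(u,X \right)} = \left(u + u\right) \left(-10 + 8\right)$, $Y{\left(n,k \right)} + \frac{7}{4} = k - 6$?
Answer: $-4657489$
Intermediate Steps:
$Y{\left(n,k \right)} = - \frac{31}{4} + k$ ($Y{\left(n,k \right)} = - \frac{7}{4} + \left(k - 6\right) = - \frac{7}{4} + \left(-6 + k\right) = - \frac{31}{4} + k$)
$l{\left(u,X \right)} = - 4 u$ ($l{\left(u,X \right)} = 2 u \left(-2\right) = - 4 u$)
$g = -4657500$ ($g = 1380 \left(-3375\right) = -4657500$)
$l{\left(Y{\left(4,5 \right)},12 \right)} + g = - 4 \left(- \frac{31}{4} + 5\right) - 4657500 = \left(-4\right) \left(- \frac{11}{4}\right) - 4657500 = 11 - 4657500 = -4657489$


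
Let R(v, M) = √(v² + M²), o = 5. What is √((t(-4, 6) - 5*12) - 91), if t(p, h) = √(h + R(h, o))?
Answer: √(-151 + √(6 + √61)) ≈ 12.136*I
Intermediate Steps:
R(v, M) = √(M² + v²)
t(p, h) = √(h + √(25 + h²)) (t(p, h) = √(h + √(5² + h²)) = √(h + √(25 + h²)))
√((t(-4, 6) - 5*12) - 91) = √((√(6 + √(25 + 6²)) - 5*12) - 91) = √((√(6 + √(25 + 36)) - 60) - 91) = √((√(6 + √61) - 60) - 91) = √((-60 + √(6 + √61)) - 91) = √(-151 + √(6 + √61))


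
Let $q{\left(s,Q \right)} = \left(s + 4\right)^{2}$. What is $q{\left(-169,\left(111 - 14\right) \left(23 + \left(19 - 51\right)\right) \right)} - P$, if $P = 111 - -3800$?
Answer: $23314$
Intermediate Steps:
$P = 3911$ ($P = 111 + 3800 = 3911$)
$q{\left(s,Q \right)} = \left(4 + s\right)^{2}$
$q{\left(-169,\left(111 - 14\right) \left(23 + \left(19 - 51\right)\right) \right)} - P = \left(4 - 169\right)^{2} - 3911 = \left(-165\right)^{2} - 3911 = 27225 - 3911 = 23314$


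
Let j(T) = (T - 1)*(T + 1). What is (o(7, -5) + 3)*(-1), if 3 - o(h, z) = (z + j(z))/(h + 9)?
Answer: -77/16 ≈ -4.8125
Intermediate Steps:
j(T) = (1 + T)*(-1 + T) (j(T) = (-1 + T)*(1 + T) = (1 + T)*(-1 + T))
o(h, z) = 3 - (-1 + z + z**2)/(9 + h) (o(h, z) = 3 - (z + (-1 + z**2))/(h + 9) = 3 - (-1 + z + z**2)/(9 + h))
(o(7, -5) + 3)*(-1) = ((28 - 1*(-5) - 1*(-5)**2 + 3*7)/(9 + 7) + 3)*(-1) = ((28 + 5 - 1*25 + 21)/16 + 3)*(-1) = ((28 + 5 - 25 + 21)/16 + 3)*(-1) = ((1/16)*29 + 3)*(-1) = (29/16 + 3)*(-1) = (77/16)*(-1) = -77/16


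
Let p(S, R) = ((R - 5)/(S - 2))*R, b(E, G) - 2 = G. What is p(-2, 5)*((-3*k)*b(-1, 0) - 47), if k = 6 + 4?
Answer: 0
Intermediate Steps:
b(E, G) = 2 + G
k = 10
p(S, R) = R*(-5 + R)/(-2 + S) (p(S, R) = ((-5 + R)/(-2 + S))*R = R*(-5 + R)/(-2 + S))
p(-2, 5)*((-3*k)*b(-1, 0) - 47) = (5*(-5 + 5)/(-2 - 2))*((-3*10)*(2 + 0) - 47) = (5*0/(-4))*(-30*2 - 47) = (5*(-¼)*0)*(-60 - 47) = 0*(-107) = 0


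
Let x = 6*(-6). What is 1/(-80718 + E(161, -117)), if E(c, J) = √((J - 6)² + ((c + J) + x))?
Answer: -80718/6515380387 - √15137/6515380387 ≈ -1.2408e-5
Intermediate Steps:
x = -36
E(c, J) = √(-36 + J + c + (-6 + J)²) (E(c, J) = √((J - 6)² + ((c + J) - 36)) = √((-6 + J)² + ((J + c) - 36)) = √((-6 + J)² + (-36 + J + c)) = √(-36 + J + c + (-6 + J)²))
1/(-80718 + E(161, -117)) = 1/(-80718 + √(161 + (-117)² - 11*(-117))) = 1/(-80718 + √(161 + 13689 + 1287)) = 1/(-80718 + √15137)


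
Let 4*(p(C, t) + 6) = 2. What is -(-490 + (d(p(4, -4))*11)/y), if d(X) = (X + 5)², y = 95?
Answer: 186189/380 ≈ 489.97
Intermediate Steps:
p(C, t) = -11/2 (p(C, t) = -6 + (¼)*2 = -6 + ½ = -11/2)
d(X) = (5 + X)²
-(-490 + (d(p(4, -4))*11)/y) = -(-490 + ((5 - 11/2)²*11)/95) = -(-490 + ((-½)²*11)*(1/95)) = -(-490 + ((¼)*11)*(1/95)) = -(-490 + (11/4)*(1/95)) = -(-490 + 11/380) = -1*(-186189/380) = 186189/380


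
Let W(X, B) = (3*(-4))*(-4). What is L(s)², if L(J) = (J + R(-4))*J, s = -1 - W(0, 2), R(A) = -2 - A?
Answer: 5303809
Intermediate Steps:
W(X, B) = 48 (W(X, B) = -12*(-4) = 48)
s = -49 (s = -1 - 1*48 = -1 - 48 = -49)
L(J) = J*(2 + J) (L(J) = (J + (-2 - 1*(-4)))*J = (J + (-2 + 4))*J = (J + 2)*J = (2 + J)*J = J*(2 + J))
L(s)² = (-49*(2 - 49))² = (-49*(-47))² = 2303² = 5303809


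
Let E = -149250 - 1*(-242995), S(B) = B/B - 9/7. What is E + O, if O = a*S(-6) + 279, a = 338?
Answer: 657492/7 ≈ 93927.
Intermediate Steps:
S(B) = -2/7 (S(B) = 1 - 9*1/7 = 1 - 9/7 = -2/7)
O = 1277/7 (O = 338*(-2/7) + 279 = -676/7 + 279 = 1277/7 ≈ 182.43)
E = 93745 (E = -149250 + 242995 = 93745)
E + O = 93745 + 1277/7 = 657492/7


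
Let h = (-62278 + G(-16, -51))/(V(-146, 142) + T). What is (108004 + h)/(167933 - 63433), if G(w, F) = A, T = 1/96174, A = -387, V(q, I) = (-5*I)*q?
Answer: 538364354835827/520900984942250 ≈ 1.0335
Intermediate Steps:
V(q, I) = -5*I*q
T = 1/96174 ≈ 1.0398e-5
G(w, F) = -387
h = -6026743710/9969396841 (h = (-62278 - 387)/(-5*142*(-146) + 1/96174) = -62665/(103660 + 1/96174) = -62665/9969396841/96174 = -62665*96174/9969396841 = -6026743710/9969396841 ≈ -0.60452)
(108004 + h)/(167933 - 63433) = (108004 - 6026743710/9969396841)/(167933 - 63433) = (1076728709671654/9969396841)/104500 = (1076728709671654/9969396841)*(1/104500) = 538364354835827/520900984942250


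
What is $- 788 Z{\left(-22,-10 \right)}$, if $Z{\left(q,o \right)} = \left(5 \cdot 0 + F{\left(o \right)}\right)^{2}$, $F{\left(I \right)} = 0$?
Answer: $0$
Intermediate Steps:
$Z{\left(q,o \right)} = 0$ ($Z{\left(q,o \right)} = \left(5 \cdot 0 + 0\right)^{2} = \left(0 + 0\right)^{2} = 0^{2} = 0$)
$- 788 Z{\left(-22,-10 \right)} = \left(-788\right) 0 = 0$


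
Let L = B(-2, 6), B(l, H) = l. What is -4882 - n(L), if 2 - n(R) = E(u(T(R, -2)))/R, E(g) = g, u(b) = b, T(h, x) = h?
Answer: -4883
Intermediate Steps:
L = -2
n(R) = 1 (n(R) = 2 - R/R = 2 - 1*1 = 2 - 1 = 1)
-4882 - n(L) = -4882 - 1*1 = -4882 - 1 = -4883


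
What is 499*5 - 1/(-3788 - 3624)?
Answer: 18492941/7412 ≈ 2495.0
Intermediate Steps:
499*5 - 1/(-3788 - 3624) = 2495 - 1/(-7412) = 2495 - 1*(-1/7412) = 2495 + 1/7412 = 18492941/7412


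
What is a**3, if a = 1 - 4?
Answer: -27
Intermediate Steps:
a = -3
a**3 = (-3)**3 = -27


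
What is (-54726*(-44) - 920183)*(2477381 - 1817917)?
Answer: 981124820104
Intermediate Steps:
(-54726*(-44) - 920183)*(2477381 - 1817917) = (2407944 - 920183)*659464 = 1487761*659464 = 981124820104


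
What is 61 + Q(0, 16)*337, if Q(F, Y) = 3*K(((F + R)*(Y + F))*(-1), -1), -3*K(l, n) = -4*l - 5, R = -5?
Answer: 109586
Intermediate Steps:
K(l, n) = 5/3 + 4*l/3 (K(l, n) = -(-4*l - 5)/3 = -(-5 - 4*l)/3 = 5/3 + 4*l/3)
Q(F, Y) = 5 - 4*(-5 + F)*(F + Y) (Q(F, Y) = 3*(5/3 + 4*(((F - 5)*(Y + F))*(-1))/3) = 3*(5/3 + 4*(((-5 + F)*(F + Y))*(-1))/3) = 3*(5/3 + 4*(-(-5 + F)*(F + Y))/3) = 3*(5/3 - 4*(-5 + F)*(F + Y)/3) = 5 - 4*(-5 + F)*(F + Y))
61 + Q(0, 16)*337 = 61 + (5 - 4*0**2 + 20*0 + 20*16 - 4*0*16)*337 = 61 + (5 - 4*0 + 0 + 320 + 0)*337 = 61 + (5 + 0 + 0 + 320 + 0)*337 = 61 + 325*337 = 61 + 109525 = 109586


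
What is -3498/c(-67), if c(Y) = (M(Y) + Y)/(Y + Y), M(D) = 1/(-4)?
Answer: -1874928/269 ≈ -6970.0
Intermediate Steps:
M(D) = -1/4
c(Y) = (-1/4 + Y)/(2*Y) (c(Y) = (-1/4 + Y)/(Y + Y) = (-1/4 + Y)/((2*Y)) = (-1/4 + Y)*(1/(2*Y)) = (-1/4 + Y)/(2*Y))
-3498/c(-67) = -3498*(-536/(-1 + 4*(-67))) = -3498*(-536/(-1 - 268)) = -3498/((1/8)*(-1/67)*(-269)) = -3498/269/536 = -3498*536/269 = -1874928/269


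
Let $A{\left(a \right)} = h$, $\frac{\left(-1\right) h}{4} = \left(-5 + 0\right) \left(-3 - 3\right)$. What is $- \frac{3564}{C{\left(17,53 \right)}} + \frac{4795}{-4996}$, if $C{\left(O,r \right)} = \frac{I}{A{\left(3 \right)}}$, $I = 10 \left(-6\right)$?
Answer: $- \frac{35616283}{4996} \approx -7129.0$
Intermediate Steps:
$I = -60$
$h = -120$ ($h = - 4 \left(-5 + 0\right) \left(-3 - 3\right) = - 4 \left(\left(-5\right) \left(-6\right)\right) = \left(-4\right) 30 = -120$)
$A{\left(a \right)} = -120$
$C{\left(O,r \right)} = \frac{1}{2}$ ($C{\left(O,r \right)} = - \frac{60}{-120} = \left(-60\right) \left(- \frac{1}{120}\right) = \frac{1}{2}$)
$- \frac{3564}{C{\left(17,53 \right)}} + \frac{4795}{-4996} = - 3564 \frac{1}{\frac{1}{2}} + \frac{4795}{-4996} = \left(-3564\right) 2 + 4795 \left(- \frac{1}{4996}\right) = -7128 - \frac{4795}{4996} = - \frac{35616283}{4996}$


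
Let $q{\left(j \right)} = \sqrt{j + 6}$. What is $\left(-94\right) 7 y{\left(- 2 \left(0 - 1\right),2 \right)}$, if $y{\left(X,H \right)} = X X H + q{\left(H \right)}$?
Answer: $-5264 - 1316 \sqrt{2} \approx -7125.1$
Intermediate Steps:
$q{\left(j \right)} = \sqrt{6 + j}$
$y{\left(X,H \right)} = \sqrt{6 + H} + H X^{2}$ ($y{\left(X,H \right)} = X X H + \sqrt{6 + H} = X^{2} H + \sqrt{6 + H} = H X^{2} + \sqrt{6 + H} = \sqrt{6 + H} + H X^{2}$)
$\left(-94\right) 7 y{\left(- 2 \left(0 - 1\right),2 \right)} = \left(-94\right) 7 \left(\sqrt{6 + 2} + 2 \left(- 2 \left(0 - 1\right)\right)^{2}\right) = - 658 \left(\sqrt{8} + 2 \left(\left(-2\right) \left(-1\right)\right)^{2}\right) = - 658 \left(2 \sqrt{2} + 2 \cdot 2^{2}\right) = - 658 \left(2 \sqrt{2} + 2 \cdot 4\right) = - 658 \left(2 \sqrt{2} + 8\right) = - 658 \left(8 + 2 \sqrt{2}\right) = -5264 - 1316 \sqrt{2}$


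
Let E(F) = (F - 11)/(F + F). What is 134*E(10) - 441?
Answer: -4477/10 ≈ -447.70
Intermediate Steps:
E(F) = (-11 + F)/(2*F) (E(F) = (-11 + F)/((2*F)) = (-11 + F)*(1/(2*F)) = (-11 + F)/(2*F))
134*E(10) - 441 = 134*((1/2)*(-11 + 10)/10) - 441 = 134*((1/2)*(1/10)*(-1)) - 441 = 134*(-1/20) - 441 = -67/10 - 441 = -4477/10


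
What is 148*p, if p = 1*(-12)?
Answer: -1776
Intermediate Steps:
p = -12
148*p = 148*(-12) = -1776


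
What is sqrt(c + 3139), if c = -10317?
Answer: I*sqrt(7178) ≈ 84.723*I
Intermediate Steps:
sqrt(c + 3139) = sqrt(-10317 + 3139) = sqrt(-7178) = I*sqrt(7178)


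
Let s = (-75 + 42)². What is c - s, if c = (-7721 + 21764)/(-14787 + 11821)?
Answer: -3244017/2966 ≈ -1093.7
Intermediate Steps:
s = 1089 (s = (-33)² = 1089)
c = -14043/2966 (c = 14043/(-2966) = 14043*(-1/2966) = -14043/2966 ≈ -4.7347)
c - s = -14043/2966 - 1*1089 = -14043/2966 - 1089 = -3244017/2966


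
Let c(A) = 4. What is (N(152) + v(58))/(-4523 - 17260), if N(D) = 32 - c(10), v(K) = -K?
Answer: 10/7261 ≈ 0.0013772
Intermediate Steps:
N(D) = 28 (N(D) = 32 - 1*4 = 32 - 4 = 28)
(N(152) + v(58))/(-4523 - 17260) = (28 - 1*58)/(-4523 - 17260) = (28 - 58)/(-21783) = -30*(-1/21783) = 10/7261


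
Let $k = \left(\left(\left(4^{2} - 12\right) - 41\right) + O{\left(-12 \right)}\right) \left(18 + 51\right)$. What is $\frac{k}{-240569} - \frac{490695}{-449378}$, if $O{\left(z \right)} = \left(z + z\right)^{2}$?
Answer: $\frac{14476169751}{15443773726} \approx 0.93735$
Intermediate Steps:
$O{\left(z \right)} = 4 z^{2}$ ($O{\left(z \right)} = \left(2 z\right)^{2} = 4 z^{2}$)
$k = 37191$ ($k = \left(\left(\left(4^{2} - 12\right) - 41\right) + 4 \left(-12\right)^{2}\right) \left(18 + 51\right) = \left(\left(\left(16 - 12\right) - 41\right) + 4 \cdot 144\right) 69 = \left(\left(4 - 41\right) + 576\right) 69 = \left(-37 + 576\right) 69 = 539 \cdot 69 = 37191$)
$\frac{k}{-240569} - \frac{490695}{-449378} = \frac{37191}{-240569} - \frac{490695}{-449378} = 37191 \left(- \frac{1}{240569}\right) - - \frac{490695}{449378} = - \frac{5313}{34367} + \frac{490695}{449378} = \frac{14476169751}{15443773726}$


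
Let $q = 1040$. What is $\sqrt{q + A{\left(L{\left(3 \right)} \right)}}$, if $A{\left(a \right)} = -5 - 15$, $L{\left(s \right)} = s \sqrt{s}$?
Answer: $2 \sqrt{255} \approx 31.937$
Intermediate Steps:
$L{\left(s \right)} = s^{\frac{3}{2}}$
$A{\left(a \right)} = -20$ ($A{\left(a \right)} = -5 - 15 = -20$)
$\sqrt{q + A{\left(L{\left(3 \right)} \right)}} = \sqrt{1040 - 20} = \sqrt{1020} = 2 \sqrt{255}$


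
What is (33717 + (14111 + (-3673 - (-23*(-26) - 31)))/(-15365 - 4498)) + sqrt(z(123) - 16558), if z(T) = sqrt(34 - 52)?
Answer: 669710900/19863 + sqrt(-16558 + 3*I*sqrt(2)) ≈ 33717.0 + 128.68*I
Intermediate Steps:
z(T) = 3*I*sqrt(2) (z(T) = sqrt(-18) = 3*I*sqrt(2))
(33717 + (14111 + (-3673 - (-23*(-26) - 31)))/(-15365 - 4498)) + sqrt(z(123) - 16558) = (33717 + (14111 + (-3673 - (-23*(-26) - 31)))/(-15365 - 4498)) + sqrt(3*I*sqrt(2) - 16558) = (33717 + (14111 + (-3673 - (598 - 31)))/(-19863)) + sqrt(-16558 + 3*I*sqrt(2)) = (33717 + (14111 + (-3673 - 1*567))*(-1/19863)) + sqrt(-16558 + 3*I*sqrt(2)) = (33717 + (14111 + (-3673 - 567))*(-1/19863)) + sqrt(-16558 + 3*I*sqrt(2)) = (33717 + (14111 - 4240)*(-1/19863)) + sqrt(-16558 + 3*I*sqrt(2)) = (33717 + 9871*(-1/19863)) + sqrt(-16558 + 3*I*sqrt(2)) = (33717 - 9871/19863) + sqrt(-16558 + 3*I*sqrt(2)) = 669710900/19863 + sqrt(-16558 + 3*I*sqrt(2))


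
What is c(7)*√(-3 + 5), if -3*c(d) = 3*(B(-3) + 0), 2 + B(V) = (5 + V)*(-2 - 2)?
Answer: 10*√2 ≈ 14.142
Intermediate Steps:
B(V) = -22 - 4*V (B(V) = -2 + (5 + V)*(-2 - 2) = -2 + (5 + V)*(-4) = -2 + (-20 - 4*V) = -22 - 4*V)
c(d) = 10 (c(d) = -((-22 - 4*(-3)) + 0) = -((-22 + 12) + 0) = -(-10 + 0) = -(-10) = -⅓*(-30) = 10)
c(7)*√(-3 + 5) = 10*√(-3 + 5) = 10*√2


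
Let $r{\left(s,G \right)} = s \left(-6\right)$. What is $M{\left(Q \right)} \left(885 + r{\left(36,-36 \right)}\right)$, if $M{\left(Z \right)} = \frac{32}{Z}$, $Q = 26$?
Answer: $\frac{10704}{13} \approx 823.38$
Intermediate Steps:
$r{\left(s,G \right)} = - 6 s$
$M{\left(Q \right)} \left(885 + r{\left(36,-36 \right)}\right) = \frac{32}{26} \left(885 - 216\right) = 32 \cdot \frac{1}{26} \left(885 - 216\right) = \frac{16}{13} \cdot 669 = \frac{10704}{13}$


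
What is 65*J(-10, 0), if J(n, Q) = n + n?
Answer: -1300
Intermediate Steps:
J(n, Q) = 2*n
65*J(-10, 0) = 65*(2*(-10)) = 65*(-20) = -1300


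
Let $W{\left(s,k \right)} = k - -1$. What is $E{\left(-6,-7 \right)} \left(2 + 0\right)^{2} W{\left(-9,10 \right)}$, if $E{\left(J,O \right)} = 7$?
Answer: $308$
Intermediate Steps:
$W{\left(s,k \right)} = 1 + k$ ($W{\left(s,k \right)} = k + 1 = 1 + k$)
$E{\left(-6,-7 \right)} \left(2 + 0\right)^{2} W{\left(-9,10 \right)} = 7 \left(2 + 0\right)^{2} \left(1 + 10\right) = 7 \cdot 2^{2} \cdot 11 = 7 \cdot 4 \cdot 11 = 28 \cdot 11 = 308$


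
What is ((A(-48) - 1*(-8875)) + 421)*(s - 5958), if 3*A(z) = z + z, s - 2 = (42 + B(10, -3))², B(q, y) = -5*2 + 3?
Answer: -43827984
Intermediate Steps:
B(q, y) = -7 (B(q, y) = -10 + 3 = -7)
s = 1227 (s = 2 + (42 - 7)² = 2 + 35² = 2 + 1225 = 1227)
A(z) = 2*z/3 (A(z) = (z + z)/3 = (2*z)/3 = 2*z/3)
((A(-48) - 1*(-8875)) + 421)*(s - 5958) = (((⅔)*(-48) - 1*(-8875)) + 421)*(1227 - 5958) = ((-32 + 8875) + 421)*(-4731) = (8843 + 421)*(-4731) = 9264*(-4731) = -43827984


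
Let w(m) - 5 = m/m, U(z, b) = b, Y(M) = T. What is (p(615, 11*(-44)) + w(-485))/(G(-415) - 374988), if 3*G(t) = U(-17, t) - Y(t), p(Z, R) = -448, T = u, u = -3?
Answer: 663/562688 ≈ 0.0011783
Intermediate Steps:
T = -3
Y(M) = -3
w(m) = 6 (w(m) = 5 + m/m = 5 + 1 = 6)
G(t) = 1 + t/3 (G(t) = (t - 1*(-3))/3 = (t + 3)/3 = (3 + t)/3 = 1 + t/3)
(p(615, 11*(-44)) + w(-485))/(G(-415) - 374988) = (-448 + 6)/((1 + (1/3)*(-415)) - 374988) = -442/((1 - 415/3) - 374988) = -442/(-412/3 - 374988) = -442/(-1125376/3) = -442*(-3/1125376) = 663/562688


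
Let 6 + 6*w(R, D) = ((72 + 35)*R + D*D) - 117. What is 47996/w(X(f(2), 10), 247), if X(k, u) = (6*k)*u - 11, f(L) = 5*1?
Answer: 95992/30603 ≈ 3.1367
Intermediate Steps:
f(L) = 5
X(k, u) = -11 + 6*k*u (X(k, u) = 6*k*u - 11 = -11 + 6*k*u)
w(R, D) = -41/2 + D²/6 + 107*R/6 (w(R, D) = -1 + (((72 + 35)*R + D*D) - 117)/6 = -1 + ((107*R + D²) - 117)/6 = -1 + ((D² + 107*R) - 117)/6 = -1 + (-117 + D² + 107*R)/6 = -1 + (-39/2 + D²/6 + 107*R/6) = -41/2 + D²/6 + 107*R/6)
47996/w(X(f(2), 10), 247) = 47996/(-41/2 + (⅙)*247² + 107*(-11 + 6*5*10)/6) = 47996/(-41/2 + (⅙)*61009 + 107*(-11 + 300)/6) = 47996/(-41/2 + 61009/6 + (107/6)*289) = 47996/(-41/2 + 61009/6 + 30923/6) = 47996/(30603/2) = 47996*(2/30603) = 95992/30603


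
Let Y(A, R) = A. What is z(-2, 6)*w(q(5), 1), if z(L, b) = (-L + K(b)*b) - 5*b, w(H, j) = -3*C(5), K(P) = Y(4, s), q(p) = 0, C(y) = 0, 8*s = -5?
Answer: 0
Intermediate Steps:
s = -5/8 (s = (⅛)*(-5) = -5/8 ≈ -0.62500)
K(P) = 4
w(H, j) = 0 (w(H, j) = -3*0 = 0)
z(L, b) = -L - b (z(L, b) = (-L + 4*b) - 5*b = -L - b)
z(-2, 6)*w(q(5), 1) = (-1*(-2) - 1*6)*0 = (2 - 6)*0 = -4*0 = 0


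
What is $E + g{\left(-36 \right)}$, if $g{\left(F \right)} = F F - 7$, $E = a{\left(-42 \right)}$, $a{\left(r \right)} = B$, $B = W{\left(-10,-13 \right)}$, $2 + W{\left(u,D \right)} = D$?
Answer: $1274$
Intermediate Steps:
$W{\left(u,D \right)} = -2 + D$
$B = -15$ ($B = -2 - 13 = -15$)
$a{\left(r \right)} = -15$
$E = -15$
$g{\left(F \right)} = -7 + F^{2}$ ($g{\left(F \right)} = F^{2} - 7 = -7 + F^{2}$)
$E + g{\left(-36 \right)} = -15 - \left(7 - \left(-36\right)^{2}\right) = -15 + \left(-7 + 1296\right) = -15 + 1289 = 1274$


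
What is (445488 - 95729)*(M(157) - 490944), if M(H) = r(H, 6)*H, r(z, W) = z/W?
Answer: -1021651285385/6 ≈ -1.7028e+11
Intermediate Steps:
M(H) = H²/6 (M(H) = (H/6)*H = H²/6)
(445488 - 95729)*(M(157) - 490944) = (445488 - 95729)*((⅙)*157² - 490944) = 349759*((⅙)*24649 - 490944) = 349759*(24649/6 - 490944) = 349759*(-2921015/6) = -1021651285385/6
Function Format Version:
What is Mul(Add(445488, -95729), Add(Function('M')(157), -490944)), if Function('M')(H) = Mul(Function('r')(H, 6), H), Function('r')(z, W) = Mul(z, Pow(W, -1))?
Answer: Rational(-1021651285385, 6) ≈ -1.7028e+11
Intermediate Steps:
Function('M')(H) = Mul(Rational(1, 6), Pow(H, 2)) (Function('M')(H) = Mul(Mul(H, Pow(6, -1)), H) = Mul(Mul(H, Rational(1, 6)), H) = Mul(Mul(Rational(1, 6), H), H) = Mul(Rational(1, 6), Pow(H, 2)))
Mul(Add(445488, -95729), Add(Function('M')(157), -490944)) = Mul(Add(445488, -95729), Add(Mul(Rational(1, 6), Pow(157, 2)), -490944)) = Mul(349759, Add(Mul(Rational(1, 6), 24649), -490944)) = Mul(349759, Add(Rational(24649, 6), -490944)) = Mul(349759, Rational(-2921015, 6)) = Rational(-1021651285385, 6)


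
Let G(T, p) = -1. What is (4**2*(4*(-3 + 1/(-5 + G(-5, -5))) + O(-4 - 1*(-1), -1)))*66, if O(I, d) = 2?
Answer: -11264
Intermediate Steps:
(4**2*(4*(-3 + 1/(-5 + G(-5, -5))) + O(-4 - 1*(-1), -1)))*66 = (4**2*(4*(-3 + 1/(-5 - 1)) + 2))*66 = (16*(4*(-3 + 1/(-6)) + 2))*66 = (16*(4*(-3 - 1/6) + 2))*66 = (16*(4*(-19/6) + 2))*66 = (16*(-38/3 + 2))*66 = (16*(-32/3))*66 = -512/3*66 = -11264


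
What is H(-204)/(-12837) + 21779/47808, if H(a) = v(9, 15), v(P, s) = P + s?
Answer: 92809877/204570432 ≈ 0.45368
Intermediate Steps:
H(a) = 24 (H(a) = 9 + 15 = 24)
H(-204)/(-12837) + 21779/47808 = 24/(-12837) + 21779/47808 = 24*(-1/12837) + 21779*(1/47808) = -8/4279 + 21779/47808 = 92809877/204570432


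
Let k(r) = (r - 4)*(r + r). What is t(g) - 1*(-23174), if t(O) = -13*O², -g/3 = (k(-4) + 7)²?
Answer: -2973143503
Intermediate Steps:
k(r) = 2*r*(-4 + r) (k(r) = (-4 + r)*(2*r) = 2*r*(-4 + r))
g = -15123 (g = -3*(2*(-4)*(-4 - 4) + 7)² = -3*(2*(-4)*(-8) + 7)² = -3*(64 + 7)² = -3*71² = -3*5041 = -15123)
t(g) - 1*(-23174) = -13*(-15123)² - 1*(-23174) = -13*228705129 + 23174 = -2973166677 + 23174 = -2973143503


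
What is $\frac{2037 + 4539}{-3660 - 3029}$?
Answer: $- \frac{6576}{6689} \approx -0.98311$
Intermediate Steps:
$\frac{2037 + 4539}{-3660 - 3029} = \frac{6576}{-3660 - 3029} = \frac{6576}{-6689} = 6576 \left(- \frac{1}{6689}\right) = - \frac{6576}{6689}$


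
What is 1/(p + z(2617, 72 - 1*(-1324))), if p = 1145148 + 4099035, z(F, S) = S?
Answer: 1/5245579 ≈ 1.9064e-7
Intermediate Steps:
p = 5244183
1/(p + z(2617, 72 - 1*(-1324))) = 1/(5244183 + (72 - 1*(-1324))) = 1/(5244183 + (72 + 1324)) = 1/(5244183 + 1396) = 1/5245579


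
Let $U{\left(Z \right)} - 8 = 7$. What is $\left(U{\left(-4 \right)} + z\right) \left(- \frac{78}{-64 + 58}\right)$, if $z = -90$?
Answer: $-975$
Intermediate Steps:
$U{\left(Z \right)} = 15$ ($U{\left(Z \right)} = 8 + 7 = 15$)
$\left(U{\left(-4 \right)} + z\right) \left(- \frac{78}{-64 + 58}\right) = \left(15 - 90\right) \left(- \frac{78}{-64 + 58}\right) = - 75 \left(- \frac{78}{-6}\right) = - 75 \left(\left(-78\right) \left(- \frac{1}{6}\right)\right) = \left(-75\right) 13 = -975$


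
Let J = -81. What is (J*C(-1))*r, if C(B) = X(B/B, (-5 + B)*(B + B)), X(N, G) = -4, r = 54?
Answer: 17496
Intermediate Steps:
C(B) = -4
(J*C(-1))*r = -81*(-4)*54 = 324*54 = 17496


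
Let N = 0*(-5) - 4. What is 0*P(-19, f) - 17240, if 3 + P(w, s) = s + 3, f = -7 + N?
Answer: -17240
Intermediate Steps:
N = -4 (N = 0 - 4 = -4)
f = -11 (f = -7 - 4 = -11)
P(w, s) = s (P(w, s) = -3 + (s + 3) = -3 + (3 + s) = s)
0*P(-19, f) - 17240 = 0*(-11) - 17240 = 0 - 17240 = -17240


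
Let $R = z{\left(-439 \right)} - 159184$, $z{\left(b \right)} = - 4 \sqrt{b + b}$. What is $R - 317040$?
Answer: $-476224 - 4 i \sqrt{878} \approx -4.7622 \cdot 10^{5} - 118.52 i$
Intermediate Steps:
$z{\left(b \right)} = - 4 \sqrt{2} \sqrt{b}$ ($z{\left(b \right)} = - 4 \sqrt{2 b} = - 4 \sqrt{2} \sqrt{b}$)
$R = -159184 - 4 i \sqrt{878}$ ($R = - 4 \sqrt{2} \sqrt{-439} - 159184 = - 4 \sqrt{2} i \sqrt{439} - 159184 = - 4 i \sqrt{878} - 159184 = -159184 - 4 i \sqrt{878} \approx -1.5918 \cdot 10^{5} - 118.52 i$)
$R - 317040 = \left(-159184 - 4 i \sqrt{878}\right) - 317040 = -476224 - 4 i \sqrt{878}$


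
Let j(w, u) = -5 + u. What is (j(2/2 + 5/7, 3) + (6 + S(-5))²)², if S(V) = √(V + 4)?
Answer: 945 + 792*I ≈ 945.0 + 792.0*I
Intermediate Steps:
S(V) = √(4 + V)
(j(2/2 + 5/7, 3) + (6 + S(-5))²)² = ((-5 + 3) + (6 + √(4 - 5))²)² = (-2 + (6 + √(-1))²)² = (-2 + (6 + I)²)²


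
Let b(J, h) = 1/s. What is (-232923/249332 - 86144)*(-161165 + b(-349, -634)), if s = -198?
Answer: 685399369606348501/49367736 ≈ 1.3884e+10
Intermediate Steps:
b(J, h) = -1/198 (b(J, h) = 1/(-198) = -1/198)
(-232923/249332 - 86144)*(-161165 + b(-349, -634)) = (-232923/249332 - 86144)*(-161165 - 1/198) = (-232923*1/249332 - 86144)*(-31910671/198) = (-232923/249332 - 86144)*(-31910671/198) = -21478688731/249332*(-31910671/198) = 685399369606348501/49367736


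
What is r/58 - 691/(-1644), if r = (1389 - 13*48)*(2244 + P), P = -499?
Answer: 1097328389/47676 ≈ 23016.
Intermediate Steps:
r = 1334925 (r = (1389 - 13*48)*(2244 - 499) = (1389 - 624)*1745 = 765*1745 = 1334925)
r/58 - 691/(-1644) = 1334925/58 - 691/(-1644) = 1334925*(1/58) - 691*(-1/1644) = 1334925/58 + 691/1644 = 1097328389/47676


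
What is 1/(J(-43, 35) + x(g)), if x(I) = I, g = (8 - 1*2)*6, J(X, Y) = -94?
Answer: -1/58 ≈ -0.017241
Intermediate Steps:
g = 36 (g = (8 - 2)*6 = 6*6 = 36)
1/(J(-43, 35) + x(g)) = 1/(-94 + 36) = 1/(-58) = -1/58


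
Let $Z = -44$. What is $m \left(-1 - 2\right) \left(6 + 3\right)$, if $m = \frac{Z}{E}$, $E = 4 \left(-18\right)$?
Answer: $- \frac{33}{2} \approx -16.5$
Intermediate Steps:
$E = -72$
$m = \frac{11}{18}$ ($m = - \frac{44}{-72} = \left(-44\right) \left(- \frac{1}{72}\right) = \frac{11}{18} \approx 0.61111$)
$m \left(-1 - 2\right) \left(6 + 3\right) = \frac{11 \left(-1 - 2\right) \left(6 + 3\right)}{18} = \frac{11 \left(\left(-3\right) 9\right)}{18} = \frac{11}{18} \left(-27\right) = - \frac{33}{2}$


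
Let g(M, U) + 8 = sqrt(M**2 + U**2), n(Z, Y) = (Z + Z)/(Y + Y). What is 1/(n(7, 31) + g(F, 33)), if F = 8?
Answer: 7471/1049952 + 961*sqrt(1153)/1049952 ≈ 0.038195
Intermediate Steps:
n(Z, Y) = Z/Y (n(Z, Y) = (2*Z)/((2*Y)) = (2*Z)*(1/(2*Y)) = Z/Y)
g(M, U) = -8 + sqrt(M**2 + U**2)
1/(n(7, 31) + g(F, 33)) = 1/(7/31 + (-8 + sqrt(8**2 + 33**2))) = 1/(7*(1/31) + (-8 + sqrt(64 + 1089))) = 1/(7/31 + (-8 + sqrt(1153))) = 1/(-241/31 + sqrt(1153))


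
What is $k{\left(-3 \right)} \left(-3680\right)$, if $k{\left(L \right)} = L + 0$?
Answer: $11040$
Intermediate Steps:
$k{\left(L \right)} = L$
$k{\left(-3 \right)} \left(-3680\right) = \left(-3\right) \left(-3680\right) = 11040$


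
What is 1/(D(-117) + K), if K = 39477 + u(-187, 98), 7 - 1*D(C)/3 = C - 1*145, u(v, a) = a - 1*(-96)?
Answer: 1/40478 ≈ 2.4705e-5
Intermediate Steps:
u(v, a) = 96 + a (u(v, a) = a + 96 = 96 + a)
D(C) = 456 - 3*C (D(C) = 21 - 3*(C - 1*145) = 21 - 3*(C - 145) = 21 - 3*(-145 + C) = 21 + (435 - 3*C) = 456 - 3*C)
K = 39671 (K = 39477 + (96 + 98) = 39477 + 194 = 39671)
1/(D(-117) + K) = 1/((456 - 3*(-117)) + 39671) = 1/((456 + 351) + 39671) = 1/(807 + 39671) = 1/40478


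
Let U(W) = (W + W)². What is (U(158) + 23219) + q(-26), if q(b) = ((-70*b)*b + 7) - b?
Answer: 75788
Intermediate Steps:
q(b) = 7 - b - 70*b² (q(b) = (-70*b² + 7) - b = (7 - 70*b²) - b = 7 - b - 70*b²)
U(W) = 4*W² (U(W) = (2*W)² = 4*W²)
(U(158) + 23219) + q(-26) = (4*158² + 23219) + (7 - 1*(-26) - 70*(-26)²) = (4*24964 + 23219) + (7 + 26 - 70*676) = (99856 + 23219) + (7 + 26 - 47320) = 123075 - 47287 = 75788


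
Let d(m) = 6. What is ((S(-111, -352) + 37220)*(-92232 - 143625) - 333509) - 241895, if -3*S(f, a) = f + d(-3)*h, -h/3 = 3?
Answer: -8792145079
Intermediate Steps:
h = -9 (h = -3*3 = -9)
S(f, a) = 18 - f/3 (S(f, a) = -(f + 6*(-9))/3 = -(f - 54)/3 = -(-54 + f)/3 = 18 - f/3)
((S(-111, -352) + 37220)*(-92232 - 143625) - 333509) - 241895 = (((18 - ⅓*(-111)) + 37220)*(-92232 - 143625) - 333509) - 241895 = (((18 + 37) + 37220)*(-235857) - 333509) - 241895 = ((55 + 37220)*(-235857) - 333509) - 241895 = (37275*(-235857) - 333509) - 241895 = (-8791569675 - 333509) - 241895 = -8791903184 - 241895 = -8792145079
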